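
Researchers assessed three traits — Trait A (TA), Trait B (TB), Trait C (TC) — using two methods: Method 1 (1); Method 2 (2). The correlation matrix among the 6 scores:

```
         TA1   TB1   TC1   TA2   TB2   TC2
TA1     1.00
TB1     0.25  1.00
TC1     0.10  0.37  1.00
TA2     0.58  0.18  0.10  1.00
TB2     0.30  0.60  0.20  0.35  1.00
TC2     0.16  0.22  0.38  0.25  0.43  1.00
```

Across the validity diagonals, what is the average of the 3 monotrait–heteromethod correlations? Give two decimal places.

Convergent values: 0.58, 0.60, 0.38; mean = 1.56/3 = 0.52.

0.52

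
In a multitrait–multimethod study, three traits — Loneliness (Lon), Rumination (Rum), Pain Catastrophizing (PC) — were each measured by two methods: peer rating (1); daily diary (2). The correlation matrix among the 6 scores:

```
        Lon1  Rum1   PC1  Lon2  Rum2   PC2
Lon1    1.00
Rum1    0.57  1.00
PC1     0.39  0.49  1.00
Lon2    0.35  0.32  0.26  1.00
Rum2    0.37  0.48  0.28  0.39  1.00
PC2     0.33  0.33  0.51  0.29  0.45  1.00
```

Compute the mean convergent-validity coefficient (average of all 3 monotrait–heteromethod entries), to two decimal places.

Convergent values: 0.35, 0.48, 0.51; mean = 1.34/3 = 0.45.

0.45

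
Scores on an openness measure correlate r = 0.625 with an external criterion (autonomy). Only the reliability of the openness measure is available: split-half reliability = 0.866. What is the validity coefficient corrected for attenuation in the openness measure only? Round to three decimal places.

0.672

Single correction: r_c = r_obs / √r_xx = 0.625 / √0.866 = 0.625 / 0.9306 ≈ 0.672.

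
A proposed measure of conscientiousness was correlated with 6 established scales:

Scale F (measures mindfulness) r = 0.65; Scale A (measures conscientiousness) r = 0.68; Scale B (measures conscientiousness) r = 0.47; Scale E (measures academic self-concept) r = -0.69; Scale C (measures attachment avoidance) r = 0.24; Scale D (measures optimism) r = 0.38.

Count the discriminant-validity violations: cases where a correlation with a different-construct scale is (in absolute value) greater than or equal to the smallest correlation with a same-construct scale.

Convergent (same construct = conscientiousness): Scale A, Scale B.
Smallest convergent = 0.47. Discriminant |r|: 0.65, 0.69, 0.24, 0.38; count ≥ 0.47 → 2.

2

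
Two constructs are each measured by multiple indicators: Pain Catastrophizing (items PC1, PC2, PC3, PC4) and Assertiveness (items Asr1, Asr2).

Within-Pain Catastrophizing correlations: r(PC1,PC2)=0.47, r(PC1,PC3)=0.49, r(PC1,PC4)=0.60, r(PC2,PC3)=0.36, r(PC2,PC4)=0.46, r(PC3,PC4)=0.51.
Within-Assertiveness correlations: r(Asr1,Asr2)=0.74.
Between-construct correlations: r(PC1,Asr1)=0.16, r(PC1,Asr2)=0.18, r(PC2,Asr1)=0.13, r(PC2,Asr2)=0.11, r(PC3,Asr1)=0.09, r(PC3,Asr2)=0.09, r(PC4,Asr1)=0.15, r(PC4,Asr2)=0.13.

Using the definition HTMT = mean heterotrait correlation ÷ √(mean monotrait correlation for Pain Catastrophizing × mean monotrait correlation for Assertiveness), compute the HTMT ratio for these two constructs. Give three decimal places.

Between-construct mean = 1.04/8 = 0.1300.
Mean within-PC = 2.89/6 = 0.4817; mean within-Asr = 0.74/1 = 0.7400.
Geometric mean = √(0.4817 × 0.7400) = 0.5970.
HTMT = 0.1300 / 0.5970 = 0.218.

0.218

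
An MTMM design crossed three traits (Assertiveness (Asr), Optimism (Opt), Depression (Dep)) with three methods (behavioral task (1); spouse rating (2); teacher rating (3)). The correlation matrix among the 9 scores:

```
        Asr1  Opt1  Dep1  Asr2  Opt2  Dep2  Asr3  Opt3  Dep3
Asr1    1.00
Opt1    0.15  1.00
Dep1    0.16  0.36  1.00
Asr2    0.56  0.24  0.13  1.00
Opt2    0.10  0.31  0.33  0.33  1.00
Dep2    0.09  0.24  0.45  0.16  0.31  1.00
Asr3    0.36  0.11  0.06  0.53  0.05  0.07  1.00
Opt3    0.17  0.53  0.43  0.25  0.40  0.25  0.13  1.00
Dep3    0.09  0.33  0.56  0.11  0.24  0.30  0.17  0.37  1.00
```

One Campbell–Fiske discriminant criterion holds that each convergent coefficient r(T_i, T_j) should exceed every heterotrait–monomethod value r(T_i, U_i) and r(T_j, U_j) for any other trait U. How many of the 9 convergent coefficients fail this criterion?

2

Convergent coefficients and their comparison sets:
Asr (methods 1·2): 0.56 vs {0.15, 0.33, 0.16, 0.16} → pass.
Asr (methods 1·3): 0.36 vs {0.15, 0.13, 0.16, 0.17} → pass.
Asr (methods 2·3): 0.53 vs {0.33, 0.13, 0.16, 0.17} → pass.
Opt (methods 1·2): 0.31 vs {0.15, 0.33, 0.36, 0.31} → fail.
Opt (methods 1·3): 0.53 vs {0.15, 0.13, 0.36, 0.37} → pass.
Opt (methods 2·3): 0.40 vs {0.33, 0.13, 0.31, 0.37} → pass.
Dep (methods 1·2): 0.45 vs {0.16, 0.16, 0.36, 0.31} → pass.
Dep (methods 1·3): 0.56 vs {0.16, 0.17, 0.36, 0.37} → pass.
Dep (methods 2·3): 0.30 vs {0.16, 0.17, 0.31, 0.37} → fail.
2 of 9 fail.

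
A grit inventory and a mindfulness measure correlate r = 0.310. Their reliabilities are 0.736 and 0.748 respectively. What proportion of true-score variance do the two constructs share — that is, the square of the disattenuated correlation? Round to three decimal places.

Disattenuated r = 0.310 / √(0.736 × 0.748) = 0.310 / 0.7420 = 0.4178.
Shared true-score variance = 0.4178² = 0.1746 ≈ 0.175.

0.175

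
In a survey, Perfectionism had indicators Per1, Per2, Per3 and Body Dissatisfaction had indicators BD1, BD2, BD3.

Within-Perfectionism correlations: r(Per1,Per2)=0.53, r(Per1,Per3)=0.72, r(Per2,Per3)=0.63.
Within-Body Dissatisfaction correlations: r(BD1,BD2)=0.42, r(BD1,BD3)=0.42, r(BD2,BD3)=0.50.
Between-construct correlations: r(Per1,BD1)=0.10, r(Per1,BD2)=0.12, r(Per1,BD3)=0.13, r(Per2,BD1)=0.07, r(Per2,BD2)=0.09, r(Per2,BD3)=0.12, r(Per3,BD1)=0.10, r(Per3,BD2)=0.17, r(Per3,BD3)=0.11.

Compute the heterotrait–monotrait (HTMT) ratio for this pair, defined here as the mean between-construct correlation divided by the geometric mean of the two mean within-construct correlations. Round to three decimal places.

Mean between = 1.01/9 = 0.1122.
Mean within-Per = 1.88/3 = 0.6267; mean within-BD = 1.34/3 = 0.4467.
Geometric mean = √(0.6267 × 0.4467) = 0.5291.
HTMT = 0.1122 / 0.5291 = 0.212.

0.212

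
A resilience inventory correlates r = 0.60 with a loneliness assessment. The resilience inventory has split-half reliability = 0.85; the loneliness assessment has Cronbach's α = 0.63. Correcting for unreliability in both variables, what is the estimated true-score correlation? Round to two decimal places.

0.82

r_true = r_obs / √(r_xx · r_yy) = 0.60 / √(0.85 × 0.63) = 0.60 / √0.5355 = 0.60 / 0.7318 ≈ 0.82.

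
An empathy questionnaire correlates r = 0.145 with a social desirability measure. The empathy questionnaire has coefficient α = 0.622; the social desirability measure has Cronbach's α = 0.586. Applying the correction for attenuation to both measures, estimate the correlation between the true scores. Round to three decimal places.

0.240

r_true = r_obs / √(r_xx · r_yy) = 0.145 / √(0.622 × 0.586) = 0.145 / √0.364492 = 0.145 / 0.6037 ≈ 0.240.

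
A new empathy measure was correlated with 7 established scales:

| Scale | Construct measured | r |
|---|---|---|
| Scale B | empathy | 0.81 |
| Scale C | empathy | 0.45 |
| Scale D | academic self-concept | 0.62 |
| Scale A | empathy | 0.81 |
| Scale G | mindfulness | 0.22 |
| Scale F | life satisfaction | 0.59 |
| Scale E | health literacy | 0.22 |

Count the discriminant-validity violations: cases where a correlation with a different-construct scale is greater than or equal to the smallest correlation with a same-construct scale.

2

Convergent (same construct = empathy): Scale B, Scale C, Scale A.
Smallest convergent = 0.45. Discriminant values: 0.62, 0.22, 0.59, 0.22; count ≥ 0.45 → 2.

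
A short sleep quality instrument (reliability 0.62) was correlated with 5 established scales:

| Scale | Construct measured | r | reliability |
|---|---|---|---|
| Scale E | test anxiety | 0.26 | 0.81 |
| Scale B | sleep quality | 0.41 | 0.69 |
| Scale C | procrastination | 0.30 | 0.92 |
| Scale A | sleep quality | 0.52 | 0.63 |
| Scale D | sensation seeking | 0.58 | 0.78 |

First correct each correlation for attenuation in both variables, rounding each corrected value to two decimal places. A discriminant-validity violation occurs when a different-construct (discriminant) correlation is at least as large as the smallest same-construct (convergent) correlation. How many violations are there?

Disattenuated r (r / √(r_scale · r_new)):
  Scale E (disc): 0.26 / √(0.81·0.62) = 0.37
  Scale B (conv): 0.41 / √(0.69·0.62) = 0.63
  Scale C (disc): 0.30 / √(0.92·0.62) = 0.40
  Scale A (conv): 0.52 / √(0.63·0.62) = 0.83
  Scale D (disc): 0.58 / √(0.78·0.62) = 0.83
Smallest convergent = 0.63. Discriminant values: 0.37, 0.40, 0.83; count ≥ 0.63 → 1.

1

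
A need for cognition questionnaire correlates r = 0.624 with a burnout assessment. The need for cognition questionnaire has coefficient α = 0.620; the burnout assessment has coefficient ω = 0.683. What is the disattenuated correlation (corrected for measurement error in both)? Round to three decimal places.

0.959

r_true = r_obs / √(r_xx · r_yy) = 0.624 / √(0.620 × 0.683) = 0.624 / √0.423460 = 0.624 / 0.6507 ≈ 0.959.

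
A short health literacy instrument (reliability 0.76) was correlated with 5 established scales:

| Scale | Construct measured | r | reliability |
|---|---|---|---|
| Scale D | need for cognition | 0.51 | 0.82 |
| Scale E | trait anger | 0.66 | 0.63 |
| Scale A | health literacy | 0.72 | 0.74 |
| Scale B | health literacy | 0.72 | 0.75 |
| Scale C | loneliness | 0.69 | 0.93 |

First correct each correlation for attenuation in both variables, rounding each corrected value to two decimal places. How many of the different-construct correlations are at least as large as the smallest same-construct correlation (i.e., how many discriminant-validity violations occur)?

1

Disattenuated r (r / √(r_scale · r_new)):
  Scale D (disc): 0.51 / √(0.82·0.76) = 0.65
  Scale E (disc): 0.66 / √(0.63·0.76) = 0.95
  Scale A (conv): 0.72 / √(0.74·0.76) = 0.96
  Scale B (conv): 0.72 / √(0.75·0.76) = 0.95
  Scale C (disc): 0.69 / √(0.93·0.76) = 0.82
Smallest convergent = 0.95. Discriminant values: 0.65, 0.95, 0.82; count ≥ 0.95 → 1.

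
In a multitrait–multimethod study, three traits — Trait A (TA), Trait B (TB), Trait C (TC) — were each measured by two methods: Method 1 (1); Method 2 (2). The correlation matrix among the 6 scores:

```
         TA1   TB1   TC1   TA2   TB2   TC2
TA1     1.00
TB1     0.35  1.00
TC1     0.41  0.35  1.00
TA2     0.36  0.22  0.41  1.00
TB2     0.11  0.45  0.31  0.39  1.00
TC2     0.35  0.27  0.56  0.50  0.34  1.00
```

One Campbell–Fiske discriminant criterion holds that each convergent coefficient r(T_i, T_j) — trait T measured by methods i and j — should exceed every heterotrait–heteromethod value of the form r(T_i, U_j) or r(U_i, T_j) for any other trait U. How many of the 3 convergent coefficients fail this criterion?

1

Each convergent coefficient versus the relevant comparison correlations:
TA (methods 1·2): 0.36 vs {0.11, 0.22, 0.35, 0.41} → fail.
TB (methods 1·2): 0.45 vs {0.22, 0.11, 0.27, 0.31} → pass.
TC (methods 1·2): 0.56 vs {0.41, 0.35, 0.31, 0.27} → pass.
1 of 3 fail.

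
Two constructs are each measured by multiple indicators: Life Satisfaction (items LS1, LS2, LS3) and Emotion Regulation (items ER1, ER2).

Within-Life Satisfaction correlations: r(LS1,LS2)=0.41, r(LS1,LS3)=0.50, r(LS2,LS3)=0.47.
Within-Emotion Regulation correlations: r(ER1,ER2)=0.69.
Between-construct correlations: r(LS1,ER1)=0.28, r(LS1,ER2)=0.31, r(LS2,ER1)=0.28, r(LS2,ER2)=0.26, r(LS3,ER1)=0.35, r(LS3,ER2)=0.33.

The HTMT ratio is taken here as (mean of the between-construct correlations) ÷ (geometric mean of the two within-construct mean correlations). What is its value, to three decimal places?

Between-construct mean = 1.81/6 = 0.3017.
Mean within-LS = 1.38/3 = 0.4600; mean within-ER = 0.69/1 = 0.6900.
Geometric mean = √(0.4600 × 0.6900) = 0.5634.
HTMT = 0.3017 / 0.5634 = 0.535.

0.535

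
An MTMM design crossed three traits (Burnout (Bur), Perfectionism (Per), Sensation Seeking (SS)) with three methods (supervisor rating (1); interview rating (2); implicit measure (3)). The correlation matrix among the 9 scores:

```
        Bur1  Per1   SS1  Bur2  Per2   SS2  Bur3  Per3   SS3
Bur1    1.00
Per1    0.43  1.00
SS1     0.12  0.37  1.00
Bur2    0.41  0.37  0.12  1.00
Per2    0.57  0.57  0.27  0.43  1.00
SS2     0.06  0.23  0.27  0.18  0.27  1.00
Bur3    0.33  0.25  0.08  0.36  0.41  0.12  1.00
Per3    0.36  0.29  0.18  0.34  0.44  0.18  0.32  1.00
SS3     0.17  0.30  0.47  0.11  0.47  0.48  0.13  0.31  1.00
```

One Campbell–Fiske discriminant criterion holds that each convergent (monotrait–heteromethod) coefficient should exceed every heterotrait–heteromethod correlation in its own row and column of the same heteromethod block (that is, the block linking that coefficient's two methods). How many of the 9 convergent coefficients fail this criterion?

7

Convergent coefficients and their comparison sets:
Bur (methods 1·2): 0.41 vs {0.57, 0.37, 0.06, 0.12} → fail.
Bur (methods 1·3): 0.33 vs {0.36, 0.25, 0.17, 0.08} → fail.
Bur (methods 2·3): 0.36 vs {0.34, 0.41, 0.11, 0.12} → fail.
Per (methods 1·2): 0.57 vs {0.37, 0.57, 0.23, 0.27} → fail.
Per (methods 1·3): 0.29 vs {0.25, 0.36, 0.30, 0.18} → fail.
Per (methods 2·3): 0.44 vs {0.41, 0.34, 0.47, 0.18} → fail.
SS (methods 1·2): 0.27 vs {0.12, 0.06, 0.27, 0.23} → fail.
SS (methods 1·3): 0.47 vs {0.08, 0.17, 0.18, 0.30} → pass.
SS (methods 2·3): 0.48 vs {0.12, 0.11, 0.18, 0.47} → pass.
7 of 9 fail.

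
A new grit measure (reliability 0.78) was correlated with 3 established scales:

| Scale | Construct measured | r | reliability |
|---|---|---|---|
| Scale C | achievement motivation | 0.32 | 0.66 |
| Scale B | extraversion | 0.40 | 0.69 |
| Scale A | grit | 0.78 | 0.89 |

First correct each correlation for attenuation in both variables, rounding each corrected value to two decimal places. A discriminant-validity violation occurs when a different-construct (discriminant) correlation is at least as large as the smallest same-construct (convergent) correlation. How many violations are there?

Disattenuated r (r / √(r_scale · r_new)):
  Scale C (disc): 0.32 / √(0.66·0.78) = 0.45
  Scale B (disc): 0.40 / √(0.69·0.78) = 0.55
  Scale A (conv): 0.78 / √(0.89·0.78) = 0.94
Smallest convergent = 0.94. Discriminant values: 0.45, 0.55; count ≥ 0.94 → 0.

0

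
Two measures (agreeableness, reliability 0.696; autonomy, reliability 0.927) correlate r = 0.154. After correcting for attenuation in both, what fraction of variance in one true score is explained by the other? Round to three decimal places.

0.037

Disattenuated r = 0.154 / √(0.696 × 0.927) = 0.154 / 0.8032 = 0.1917.
Shared true-score variance = 0.1917² = 0.0367 ≈ 0.037.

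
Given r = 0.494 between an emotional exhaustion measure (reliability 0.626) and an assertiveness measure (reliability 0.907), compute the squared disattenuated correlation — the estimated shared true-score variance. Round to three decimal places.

Disattenuated r = 0.494 / √(0.626 × 0.907) = 0.494 / 0.7535 = 0.6556.
Shared true-score variance = 0.6556² = 0.4298 ≈ 0.430.

0.430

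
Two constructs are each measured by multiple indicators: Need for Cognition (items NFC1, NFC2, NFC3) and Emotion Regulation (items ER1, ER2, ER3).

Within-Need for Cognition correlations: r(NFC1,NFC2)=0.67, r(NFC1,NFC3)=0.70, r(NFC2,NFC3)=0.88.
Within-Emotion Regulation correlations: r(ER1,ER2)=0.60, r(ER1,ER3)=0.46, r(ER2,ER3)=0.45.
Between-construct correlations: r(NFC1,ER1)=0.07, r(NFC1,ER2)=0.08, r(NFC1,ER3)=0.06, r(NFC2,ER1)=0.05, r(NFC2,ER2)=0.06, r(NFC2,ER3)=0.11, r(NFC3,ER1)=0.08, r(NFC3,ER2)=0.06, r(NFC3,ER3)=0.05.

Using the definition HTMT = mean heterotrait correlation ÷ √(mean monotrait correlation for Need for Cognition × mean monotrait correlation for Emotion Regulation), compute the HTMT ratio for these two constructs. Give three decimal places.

Between-construct mean = 0.62/9 = 0.0689.
Mean within-NFC = 2.25/3 = 0.7500; mean within-ER = 1.51/3 = 0.5033.
Geometric mean = √(0.7500 × 0.5033) = 0.6144.
HTMT = 0.0689 / 0.6144 = 0.112.

0.112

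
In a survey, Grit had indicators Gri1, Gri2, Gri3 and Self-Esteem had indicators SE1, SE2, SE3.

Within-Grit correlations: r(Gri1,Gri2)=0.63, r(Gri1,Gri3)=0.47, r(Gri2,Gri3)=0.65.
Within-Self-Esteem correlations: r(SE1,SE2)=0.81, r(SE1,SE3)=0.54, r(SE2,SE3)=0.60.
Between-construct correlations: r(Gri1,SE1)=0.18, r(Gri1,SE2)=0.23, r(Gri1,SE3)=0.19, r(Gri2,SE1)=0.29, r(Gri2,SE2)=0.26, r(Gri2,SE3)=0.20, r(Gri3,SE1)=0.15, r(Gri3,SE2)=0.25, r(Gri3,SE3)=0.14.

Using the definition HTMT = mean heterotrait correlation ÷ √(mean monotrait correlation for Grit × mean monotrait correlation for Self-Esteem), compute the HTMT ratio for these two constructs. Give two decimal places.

Between-construct mean = 1.89/9 = 0.2100.
Mean within-Gri = 1.75/3 = 0.5833; mean within-SE = 1.95/3 = 0.6500.
Geometric mean = √(0.5833 × 0.6500) = 0.6157.
HTMT = 0.2100 / 0.6157 = 0.34.

0.34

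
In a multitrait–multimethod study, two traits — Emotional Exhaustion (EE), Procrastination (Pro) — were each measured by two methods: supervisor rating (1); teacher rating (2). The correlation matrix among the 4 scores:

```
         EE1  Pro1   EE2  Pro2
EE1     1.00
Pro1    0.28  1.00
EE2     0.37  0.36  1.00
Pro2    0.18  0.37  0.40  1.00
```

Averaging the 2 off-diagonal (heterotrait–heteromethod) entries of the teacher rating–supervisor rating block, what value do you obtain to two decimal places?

0.27

HTHM values (method 2 × method 1): 0.36, 0.18; mean = 0.54/2 = 0.27.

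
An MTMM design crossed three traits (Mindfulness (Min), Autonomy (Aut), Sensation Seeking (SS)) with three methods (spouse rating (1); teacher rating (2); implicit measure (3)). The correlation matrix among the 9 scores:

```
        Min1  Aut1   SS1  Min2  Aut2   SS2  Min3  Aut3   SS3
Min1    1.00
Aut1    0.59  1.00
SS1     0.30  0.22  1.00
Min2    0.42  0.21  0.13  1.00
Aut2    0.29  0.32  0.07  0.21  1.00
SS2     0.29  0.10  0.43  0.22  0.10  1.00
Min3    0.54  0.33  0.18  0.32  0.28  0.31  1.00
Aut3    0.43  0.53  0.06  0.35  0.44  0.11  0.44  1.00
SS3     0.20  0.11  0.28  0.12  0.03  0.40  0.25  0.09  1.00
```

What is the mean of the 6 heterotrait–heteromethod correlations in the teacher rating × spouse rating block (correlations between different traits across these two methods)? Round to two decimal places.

0.18

HTHM values (method 2 × method 1): 0.21, 0.13, 0.29, 0.07, 0.29, 0.10; mean = 1.09/6 = 0.18.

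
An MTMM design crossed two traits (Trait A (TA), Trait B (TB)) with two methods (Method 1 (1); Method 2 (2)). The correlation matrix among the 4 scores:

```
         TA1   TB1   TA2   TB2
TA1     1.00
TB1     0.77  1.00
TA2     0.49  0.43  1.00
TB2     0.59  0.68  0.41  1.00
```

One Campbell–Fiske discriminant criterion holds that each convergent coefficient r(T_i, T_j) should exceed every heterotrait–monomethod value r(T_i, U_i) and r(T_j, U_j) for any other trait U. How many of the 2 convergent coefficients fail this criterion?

2

Convergent coefficients and their comparison sets:
TA (methods 1·2): 0.49 vs {0.77, 0.41} → fail.
TB (methods 1·2): 0.68 vs {0.77, 0.41} → fail.
2 of 2 fail.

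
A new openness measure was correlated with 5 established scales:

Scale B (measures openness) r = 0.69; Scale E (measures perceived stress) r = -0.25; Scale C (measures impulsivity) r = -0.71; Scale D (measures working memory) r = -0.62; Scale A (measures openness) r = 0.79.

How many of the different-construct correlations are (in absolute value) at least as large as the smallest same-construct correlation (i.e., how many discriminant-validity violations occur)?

Convergent (same construct = openness): Scale B, Scale A.
Smallest convergent = 0.69. Discriminant |r|: 0.25, 0.71, 0.62; count ≥ 0.69 → 1.

1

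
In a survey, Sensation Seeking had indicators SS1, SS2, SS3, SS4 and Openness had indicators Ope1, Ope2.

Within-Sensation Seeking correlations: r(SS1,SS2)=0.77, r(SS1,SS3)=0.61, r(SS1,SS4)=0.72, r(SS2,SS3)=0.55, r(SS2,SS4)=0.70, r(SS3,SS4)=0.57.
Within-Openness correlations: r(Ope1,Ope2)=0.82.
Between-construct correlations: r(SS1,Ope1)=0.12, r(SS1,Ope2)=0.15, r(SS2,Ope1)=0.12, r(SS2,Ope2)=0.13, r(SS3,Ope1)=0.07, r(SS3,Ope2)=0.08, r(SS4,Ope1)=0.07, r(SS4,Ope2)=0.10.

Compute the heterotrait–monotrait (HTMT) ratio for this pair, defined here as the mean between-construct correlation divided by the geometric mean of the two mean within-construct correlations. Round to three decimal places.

Mean between = 0.84/8 = 0.1050.
Mean within-SS = 3.92/6 = 0.6533; mean within-Ope = 0.82/1 = 0.8200.
Geometric mean = √(0.6533 × 0.8200) = 0.7319.
HTMT = 0.1050 / 0.7319 = 0.143.

0.143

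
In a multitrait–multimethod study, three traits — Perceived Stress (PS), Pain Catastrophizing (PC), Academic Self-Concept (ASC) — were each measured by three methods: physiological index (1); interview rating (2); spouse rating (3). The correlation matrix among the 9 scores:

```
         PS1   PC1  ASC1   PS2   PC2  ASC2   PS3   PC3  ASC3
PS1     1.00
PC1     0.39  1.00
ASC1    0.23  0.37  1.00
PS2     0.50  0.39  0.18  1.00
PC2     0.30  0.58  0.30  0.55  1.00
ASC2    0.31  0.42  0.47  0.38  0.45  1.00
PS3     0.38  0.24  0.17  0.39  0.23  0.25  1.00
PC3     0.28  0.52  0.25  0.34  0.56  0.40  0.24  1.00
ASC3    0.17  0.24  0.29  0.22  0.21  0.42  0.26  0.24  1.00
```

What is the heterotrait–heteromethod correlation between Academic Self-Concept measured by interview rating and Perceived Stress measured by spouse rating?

0.25

Different traits and methods: r(ASC2, PS3) = 0.25.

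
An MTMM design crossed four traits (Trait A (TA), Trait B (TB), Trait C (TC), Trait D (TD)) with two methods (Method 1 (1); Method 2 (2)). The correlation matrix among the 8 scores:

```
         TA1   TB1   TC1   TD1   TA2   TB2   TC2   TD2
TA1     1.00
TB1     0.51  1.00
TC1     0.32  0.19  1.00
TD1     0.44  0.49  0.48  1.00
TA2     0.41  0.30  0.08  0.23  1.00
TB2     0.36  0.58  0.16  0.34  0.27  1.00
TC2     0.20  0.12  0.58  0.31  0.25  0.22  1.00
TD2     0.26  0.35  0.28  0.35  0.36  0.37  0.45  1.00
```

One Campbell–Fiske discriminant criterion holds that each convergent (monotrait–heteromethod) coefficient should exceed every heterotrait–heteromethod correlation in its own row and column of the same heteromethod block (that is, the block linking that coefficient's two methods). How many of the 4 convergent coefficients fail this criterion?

Each convergent coefficient versus the relevant comparison correlations:
TA (methods 1·2): 0.41 vs {0.36, 0.30, 0.20, 0.08, 0.26, 0.23} → pass.
TB (methods 1·2): 0.58 vs {0.30, 0.36, 0.12, 0.16, 0.35, 0.34} → pass.
TC (methods 1·2): 0.58 vs {0.08, 0.20, 0.16, 0.12, 0.28, 0.31} → pass.
TD (methods 1·2): 0.35 vs {0.23, 0.26, 0.34, 0.35, 0.31, 0.28} → fail.
1 of 4 fail.

1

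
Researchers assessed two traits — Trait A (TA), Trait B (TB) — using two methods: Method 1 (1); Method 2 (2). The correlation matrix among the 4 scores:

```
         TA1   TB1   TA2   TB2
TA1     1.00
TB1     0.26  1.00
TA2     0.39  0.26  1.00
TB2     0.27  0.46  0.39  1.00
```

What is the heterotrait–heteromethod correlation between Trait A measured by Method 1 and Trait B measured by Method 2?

Different traits and methods: r(TA1, TB2) = 0.27.

0.27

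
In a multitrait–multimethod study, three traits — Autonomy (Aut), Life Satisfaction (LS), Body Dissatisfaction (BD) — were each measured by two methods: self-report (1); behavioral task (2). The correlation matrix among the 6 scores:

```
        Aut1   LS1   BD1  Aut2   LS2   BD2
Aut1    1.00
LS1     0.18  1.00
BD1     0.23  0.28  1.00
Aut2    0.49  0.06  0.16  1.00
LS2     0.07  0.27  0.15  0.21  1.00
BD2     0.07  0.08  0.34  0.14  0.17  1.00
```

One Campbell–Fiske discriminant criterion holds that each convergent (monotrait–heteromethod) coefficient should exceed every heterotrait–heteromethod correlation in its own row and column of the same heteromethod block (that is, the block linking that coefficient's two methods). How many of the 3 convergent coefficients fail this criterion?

Checking each validity diagonal entry against its comparison values:
Aut (methods 1·2): 0.49 vs {0.07, 0.06, 0.07, 0.16} → pass.
LS (methods 1·2): 0.27 vs {0.06, 0.07, 0.08, 0.15} → pass.
BD (methods 1·2): 0.34 vs {0.16, 0.07, 0.15, 0.08} → pass.
0 of 3 fail.

0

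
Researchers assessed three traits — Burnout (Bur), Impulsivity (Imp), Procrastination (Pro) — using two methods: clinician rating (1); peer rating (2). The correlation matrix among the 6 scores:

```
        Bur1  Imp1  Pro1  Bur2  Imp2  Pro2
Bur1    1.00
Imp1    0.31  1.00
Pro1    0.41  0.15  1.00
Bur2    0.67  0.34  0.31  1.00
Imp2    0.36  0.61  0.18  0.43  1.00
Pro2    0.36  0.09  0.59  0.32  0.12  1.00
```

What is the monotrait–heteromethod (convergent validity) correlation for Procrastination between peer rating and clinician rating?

0.59

Same trait (Pro), different methods: r(Pro2, Pro1) = 0.59.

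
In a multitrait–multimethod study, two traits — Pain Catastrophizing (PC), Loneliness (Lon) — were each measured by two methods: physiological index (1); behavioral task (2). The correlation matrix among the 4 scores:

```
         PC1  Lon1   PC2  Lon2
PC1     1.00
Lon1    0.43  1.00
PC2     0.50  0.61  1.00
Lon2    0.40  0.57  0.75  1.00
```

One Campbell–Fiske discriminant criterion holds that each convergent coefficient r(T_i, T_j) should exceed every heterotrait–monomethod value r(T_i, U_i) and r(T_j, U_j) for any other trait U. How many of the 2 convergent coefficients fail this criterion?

2

Each convergent coefficient versus the relevant comparison correlations:
PC (methods 1·2): 0.50 vs {0.43, 0.75} → fail.
Lon (methods 1·2): 0.57 vs {0.43, 0.75} → fail.
2 of 2 fail.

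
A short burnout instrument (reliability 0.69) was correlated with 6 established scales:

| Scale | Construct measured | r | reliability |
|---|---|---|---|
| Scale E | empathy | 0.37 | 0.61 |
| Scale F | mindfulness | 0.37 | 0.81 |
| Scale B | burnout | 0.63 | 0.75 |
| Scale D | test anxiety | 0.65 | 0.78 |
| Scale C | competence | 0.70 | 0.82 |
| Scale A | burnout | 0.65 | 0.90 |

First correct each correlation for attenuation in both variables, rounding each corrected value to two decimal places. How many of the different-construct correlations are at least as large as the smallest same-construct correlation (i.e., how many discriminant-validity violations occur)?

2

Disattenuated r (r / √(r_scale · r_new)):
  Scale E (disc): 0.37 / √(0.61·0.69) = 0.57
  Scale F (disc): 0.37 / √(0.81·0.69) = 0.49
  Scale B (conv): 0.63 / √(0.75·0.69) = 0.88
  Scale D (disc): 0.65 / √(0.78·0.69) = 0.89
  Scale C (disc): 0.70 / √(0.82·0.69) = 0.93
  Scale A (conv): 0.65 / √(0.90·0.69) = 0.82
Smallest convergent = 0.82. Discriminant values: 0.57, 0.49, 0.89, 0.93; count ≥ 0.82 → 2.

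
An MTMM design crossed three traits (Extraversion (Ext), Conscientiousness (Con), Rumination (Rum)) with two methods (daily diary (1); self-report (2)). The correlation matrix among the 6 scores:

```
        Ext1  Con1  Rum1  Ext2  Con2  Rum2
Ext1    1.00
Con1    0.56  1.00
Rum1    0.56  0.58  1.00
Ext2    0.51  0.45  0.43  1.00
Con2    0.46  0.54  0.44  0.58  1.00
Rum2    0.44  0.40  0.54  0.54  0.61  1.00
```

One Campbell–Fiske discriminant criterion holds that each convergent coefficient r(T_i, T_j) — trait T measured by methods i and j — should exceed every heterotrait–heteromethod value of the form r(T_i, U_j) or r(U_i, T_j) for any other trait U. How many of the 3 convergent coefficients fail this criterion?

0

Convergent coefficients and their comparison sets:
Ext (methods 1·2): 0.51 vs {0.46, 0.45, 0.44, 0.43} → pass.
Con (methods 1·2): 0.54 vs {0.45, 0.46, 0.40, 0.44} → pass.
Rum (methods 1·2): 0.54 vs {0.43, 0.44, 0.44, 0.40} → pass.
0 of 3 fail.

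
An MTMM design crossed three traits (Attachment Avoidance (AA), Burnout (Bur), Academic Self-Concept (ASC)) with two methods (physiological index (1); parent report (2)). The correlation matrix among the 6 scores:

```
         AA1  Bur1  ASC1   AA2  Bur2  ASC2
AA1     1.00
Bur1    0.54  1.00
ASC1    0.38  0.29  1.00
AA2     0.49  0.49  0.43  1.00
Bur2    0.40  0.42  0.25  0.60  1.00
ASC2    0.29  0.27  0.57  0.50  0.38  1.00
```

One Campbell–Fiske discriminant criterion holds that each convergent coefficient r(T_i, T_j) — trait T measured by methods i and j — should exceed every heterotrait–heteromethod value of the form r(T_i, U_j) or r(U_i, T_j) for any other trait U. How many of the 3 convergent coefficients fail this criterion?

2

Checking each validity diagonal entry against its comparison values:
AA (methods 1·2): 0.49 vs {0.40, 0.49, 0.29, 0.43} → fail.
Bur (methods 1·2): 0.42 vs {0.49, 0.40, 0.27, 0.25} → fail.
ASC (methods 1·2): 0.57 vs {0.43, 0.29, 0.25, 0.27} → pass.
2 of 3 fail.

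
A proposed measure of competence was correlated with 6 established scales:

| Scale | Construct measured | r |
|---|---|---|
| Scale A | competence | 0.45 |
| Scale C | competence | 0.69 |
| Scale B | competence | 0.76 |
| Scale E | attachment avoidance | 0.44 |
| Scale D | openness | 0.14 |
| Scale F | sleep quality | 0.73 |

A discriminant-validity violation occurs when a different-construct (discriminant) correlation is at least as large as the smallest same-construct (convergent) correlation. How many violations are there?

Convergent (same construct = competence): Scale A, Scale C, Scale B.
Smallest convergent = 0.45. Discriminant values: 0.44, 0.14, 0.73; count ≥ 0.45 → 1.

1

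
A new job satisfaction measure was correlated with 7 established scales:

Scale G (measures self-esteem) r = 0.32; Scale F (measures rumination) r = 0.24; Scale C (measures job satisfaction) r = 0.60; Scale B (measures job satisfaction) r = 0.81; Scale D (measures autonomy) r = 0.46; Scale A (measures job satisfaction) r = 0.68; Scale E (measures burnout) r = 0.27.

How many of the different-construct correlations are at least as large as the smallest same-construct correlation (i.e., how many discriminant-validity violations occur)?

0

Convergent (same construct = job satisfaction): Scale C, Scale B, Scale A.
Smallest convergent = 0.60. Discriminant values: 0.32, 0.24, 0.46, 0.27; count ≥ 0.60 → 0.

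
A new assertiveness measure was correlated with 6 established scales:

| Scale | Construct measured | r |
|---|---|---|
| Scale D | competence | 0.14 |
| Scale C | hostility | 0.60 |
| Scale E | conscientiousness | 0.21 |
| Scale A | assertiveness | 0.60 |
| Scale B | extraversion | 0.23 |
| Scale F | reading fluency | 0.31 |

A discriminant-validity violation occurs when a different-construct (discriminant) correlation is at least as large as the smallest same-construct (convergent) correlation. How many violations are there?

1

Convergent (same construct = assertiveness): Scale A.
Smallest convergent = 0.60. Discriminant values: 0.14, 0.60, 0.21, 0.23, 0.31; count ≥ 0.60 → 1.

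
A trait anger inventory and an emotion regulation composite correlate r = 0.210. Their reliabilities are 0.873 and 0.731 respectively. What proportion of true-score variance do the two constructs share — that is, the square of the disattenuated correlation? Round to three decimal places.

0.069

Disattenuated r = 0.210 / √(0.873 × 0.731) = 0.210 / 0.7989 = 0.2629.
Shared true-score variance = 0.2629² = 0.0691 ≈ 0.069.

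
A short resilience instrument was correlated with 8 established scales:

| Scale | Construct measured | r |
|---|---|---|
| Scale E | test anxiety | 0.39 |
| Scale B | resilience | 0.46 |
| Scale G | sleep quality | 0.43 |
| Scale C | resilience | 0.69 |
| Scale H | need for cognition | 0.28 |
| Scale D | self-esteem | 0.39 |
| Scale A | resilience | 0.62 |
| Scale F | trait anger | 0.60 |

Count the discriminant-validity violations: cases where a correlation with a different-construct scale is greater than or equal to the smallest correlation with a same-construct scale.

Convergent (same construct = resilience): Scale B, Scale C, Scale A.
Smallest convergent = 0.46. Discriminant values: 0.39, 0.43, 0.28, 0.39, 0.60; count ≥ 0.46 → 1.

1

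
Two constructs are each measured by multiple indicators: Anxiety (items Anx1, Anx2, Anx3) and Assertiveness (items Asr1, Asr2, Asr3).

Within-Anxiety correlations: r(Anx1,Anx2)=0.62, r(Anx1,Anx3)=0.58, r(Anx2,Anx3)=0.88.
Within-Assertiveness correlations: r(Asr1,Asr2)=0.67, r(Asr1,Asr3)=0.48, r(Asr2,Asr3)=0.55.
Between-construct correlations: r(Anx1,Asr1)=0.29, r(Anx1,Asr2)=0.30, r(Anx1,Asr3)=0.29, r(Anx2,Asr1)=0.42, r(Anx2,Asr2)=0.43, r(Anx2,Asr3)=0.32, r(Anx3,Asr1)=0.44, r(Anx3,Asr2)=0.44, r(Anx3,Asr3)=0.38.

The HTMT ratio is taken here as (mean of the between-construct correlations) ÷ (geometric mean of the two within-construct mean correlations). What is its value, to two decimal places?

Mean between = 3.31/9 = 0.3678.
Mean within-Anx = 2.08/3 = 0.6933; mean within-Asr = 1.70/3 = 0.5667.
Geometric mean = √(0.6933 × 0.5667) = 0.6268.
HTMT = 0.3678 / 0.6268 = 0.59.

0.59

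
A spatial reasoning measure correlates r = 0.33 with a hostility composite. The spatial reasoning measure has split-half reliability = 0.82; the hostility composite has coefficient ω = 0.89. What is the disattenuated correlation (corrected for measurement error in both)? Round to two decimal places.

0.39

r_true = r_obs / √(r_xx · r_yy) = 0.33 / √(0.82 × 0.89) = 0.33 / √0.7298 = 0.33 / 0.8543 ≈ 0.39.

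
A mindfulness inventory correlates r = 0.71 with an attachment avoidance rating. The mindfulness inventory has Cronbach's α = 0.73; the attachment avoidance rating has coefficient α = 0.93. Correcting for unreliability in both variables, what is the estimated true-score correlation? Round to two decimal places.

r_true = r_obs / √(r_xx · r_yy) = 0.71 / √(0.73 × 0.93) = 0.71 / √0.6789 = 0.71 / 0.8240 ≈ 0.86.

0.86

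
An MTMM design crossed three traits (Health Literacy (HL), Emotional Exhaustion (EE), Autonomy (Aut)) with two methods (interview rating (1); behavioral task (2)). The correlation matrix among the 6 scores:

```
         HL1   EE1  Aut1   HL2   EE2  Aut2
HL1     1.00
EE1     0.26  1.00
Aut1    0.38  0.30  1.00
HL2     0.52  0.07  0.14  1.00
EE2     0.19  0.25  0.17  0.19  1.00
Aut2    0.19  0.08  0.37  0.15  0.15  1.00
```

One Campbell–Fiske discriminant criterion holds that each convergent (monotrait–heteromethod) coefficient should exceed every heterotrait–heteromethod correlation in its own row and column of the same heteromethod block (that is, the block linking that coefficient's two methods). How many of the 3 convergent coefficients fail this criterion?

Each convergent coefficient versus the relevant comparison correlations:
HL (methods 1·2): 0.52 vs {0.19, 0.07, 0.19, 0.14} → pass.
EE (methods 1·2): 0.25 vs {0.07, 0.19, 0.08, 0.17} → pass.
Aut (methods 1·2): 0.37 vs {0.14, 0.19, 0.17, 0.08} → pass.
0 of 3 fail.

0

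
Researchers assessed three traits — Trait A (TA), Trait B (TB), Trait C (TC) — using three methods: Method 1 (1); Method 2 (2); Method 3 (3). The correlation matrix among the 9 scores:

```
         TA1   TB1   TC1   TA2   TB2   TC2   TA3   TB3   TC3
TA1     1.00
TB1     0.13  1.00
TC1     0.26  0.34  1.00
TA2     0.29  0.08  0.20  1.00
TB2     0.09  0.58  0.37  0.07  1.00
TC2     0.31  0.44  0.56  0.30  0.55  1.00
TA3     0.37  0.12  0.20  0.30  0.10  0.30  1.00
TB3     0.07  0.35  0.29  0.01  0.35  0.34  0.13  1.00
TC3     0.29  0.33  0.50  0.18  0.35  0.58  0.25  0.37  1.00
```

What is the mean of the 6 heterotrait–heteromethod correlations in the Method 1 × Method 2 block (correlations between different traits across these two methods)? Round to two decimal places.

HTHM values (method 1 × method 2): 0.09, 0.31, 0.08, 0.44, 0.20, 0.37; mean = 1.49/6 = 0.25.

0.25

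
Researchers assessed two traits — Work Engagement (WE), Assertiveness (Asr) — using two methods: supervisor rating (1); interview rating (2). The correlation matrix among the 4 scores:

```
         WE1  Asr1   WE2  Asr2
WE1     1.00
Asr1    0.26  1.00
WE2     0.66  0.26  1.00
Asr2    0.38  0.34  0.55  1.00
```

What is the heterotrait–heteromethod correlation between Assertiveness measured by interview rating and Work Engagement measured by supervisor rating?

0.38

Different traits and methods: r(Asr2, WE1) = 0.38.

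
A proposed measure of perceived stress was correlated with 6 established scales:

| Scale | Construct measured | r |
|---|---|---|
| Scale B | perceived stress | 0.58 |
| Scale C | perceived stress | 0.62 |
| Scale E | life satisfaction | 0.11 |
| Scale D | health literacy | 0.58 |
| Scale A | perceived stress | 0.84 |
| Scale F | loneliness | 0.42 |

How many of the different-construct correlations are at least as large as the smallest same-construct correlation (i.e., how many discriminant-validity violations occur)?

Convergent (same construct = perceived stress): Scale B, Scale C, Scale A.
Smallest convergent = 0.58. Discriminant values: 0.11, 0.58, 0.42; count ≥ 0.58 → 1.

1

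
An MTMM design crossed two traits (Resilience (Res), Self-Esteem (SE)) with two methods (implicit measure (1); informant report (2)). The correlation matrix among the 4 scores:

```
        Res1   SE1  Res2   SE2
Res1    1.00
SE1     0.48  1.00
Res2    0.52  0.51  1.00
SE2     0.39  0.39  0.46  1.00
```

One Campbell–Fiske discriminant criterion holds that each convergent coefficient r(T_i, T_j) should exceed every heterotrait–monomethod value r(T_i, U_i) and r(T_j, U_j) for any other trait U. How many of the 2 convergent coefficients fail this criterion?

1

Each convergent coefficient versus the relevant comparison correlations:
Res (methods 1·2): 0.52 vs {0.48, 0.46} → pass.
SE (methods 1·2): 0.39 vs {0.48, 0.46} → fail.
1 of 2 fail.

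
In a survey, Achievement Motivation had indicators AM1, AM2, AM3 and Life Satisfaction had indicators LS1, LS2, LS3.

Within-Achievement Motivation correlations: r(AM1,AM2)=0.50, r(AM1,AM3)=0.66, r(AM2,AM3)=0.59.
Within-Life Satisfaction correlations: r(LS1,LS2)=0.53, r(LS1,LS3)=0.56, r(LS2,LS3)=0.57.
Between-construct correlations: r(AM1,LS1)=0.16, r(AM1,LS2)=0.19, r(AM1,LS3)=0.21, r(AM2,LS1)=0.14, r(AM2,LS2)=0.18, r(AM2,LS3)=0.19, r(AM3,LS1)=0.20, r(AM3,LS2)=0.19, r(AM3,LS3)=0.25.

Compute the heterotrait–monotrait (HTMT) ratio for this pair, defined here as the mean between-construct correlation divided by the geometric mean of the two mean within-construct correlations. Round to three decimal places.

Between-construct mean = 1.71/9 = 0.1900.
Mean within-AM = 1.75/3 = 0.5833; mean within-LS = 1.66/3 = 0.5533.
Geometric mean = √(0.5833 × 0.5533) = 0.5681.
HTMT = 0.1900 / 0.5681 = 0.334.

0.334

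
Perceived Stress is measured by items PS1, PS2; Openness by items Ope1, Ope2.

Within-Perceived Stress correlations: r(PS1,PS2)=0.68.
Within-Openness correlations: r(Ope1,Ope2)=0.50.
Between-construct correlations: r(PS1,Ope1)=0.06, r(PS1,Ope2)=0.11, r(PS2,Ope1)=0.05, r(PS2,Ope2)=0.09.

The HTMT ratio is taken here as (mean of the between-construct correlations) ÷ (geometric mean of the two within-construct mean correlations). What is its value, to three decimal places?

0.133

Mean heterotrait r = 0.31/4 = 0.0775.
Mean within-PS = 0.68/1 = 0.6800; mean within-Ope = 0.50/1 = 0.5000.
Geometric mean = √(0.6800 × 0.5000) = 0.5831.
HTMT = 0.0775 / 0.5831 = 0.133.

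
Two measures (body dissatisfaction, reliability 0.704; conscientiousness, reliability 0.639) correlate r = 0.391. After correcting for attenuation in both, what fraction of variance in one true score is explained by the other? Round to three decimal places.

Disattenuated r = 0.391 / √(0.704 × 0.639) = 0.391 / 0.6707 = 0.5830.
Shared true-score variance = 0.5830² = 0.3399 ≈ 0.340.

0.340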